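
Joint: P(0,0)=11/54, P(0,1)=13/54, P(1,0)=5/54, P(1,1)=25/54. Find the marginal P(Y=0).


P(Y=0) = P(0,0)+P(1,0) = 11/54 + 5/54 = 16/54 = 8/27

8/27


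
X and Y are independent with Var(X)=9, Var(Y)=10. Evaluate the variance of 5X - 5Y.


Independence => Cov(X,Y)=0
Var(5X - 5Y) = 5^2*Var(X) + (-5)^2*Var(Y)
= 25*9 + 25*10 = 475

475


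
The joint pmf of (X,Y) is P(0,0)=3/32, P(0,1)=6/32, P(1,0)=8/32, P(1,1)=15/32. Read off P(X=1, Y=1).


Read from table: P(X=1, Y=1) = 15/32

15/32


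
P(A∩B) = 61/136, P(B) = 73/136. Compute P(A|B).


P(A|B) = P(A∩B)/P(B) = (61/136)/(73/136) = 61/73

61/73


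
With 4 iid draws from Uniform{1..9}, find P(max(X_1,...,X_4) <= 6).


P(max <= 6) = P(all X_i <= 6) = (P(X_1 <= 6))^4
= (6/9)^4 = (2/3)^4 = 16/81

16/81


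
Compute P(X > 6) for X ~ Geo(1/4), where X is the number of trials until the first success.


P(X > 6) = P(first 6 trials all fail) = (1-p)^6 = (3/4)^6 = 729/4096

729/4096


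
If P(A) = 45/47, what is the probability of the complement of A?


P(A') = 1 - P(A) = 1 - 45/47 = 2/47

2/47


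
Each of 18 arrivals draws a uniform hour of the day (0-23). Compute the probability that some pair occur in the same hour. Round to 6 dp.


P(all different) = prod((24-i)/24 for i=0..17) = 0.000123
P(at least one match) = 1 - 0.000123 = 0.999877

0.999877


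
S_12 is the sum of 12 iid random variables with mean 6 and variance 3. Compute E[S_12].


E[S_n] = n*E[X_1] = 12*6 = 72

72


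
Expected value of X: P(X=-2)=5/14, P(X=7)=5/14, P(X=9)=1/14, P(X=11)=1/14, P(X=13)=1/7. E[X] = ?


E[X] = sum(x * P(x))
= -2*5/14 + 7*5/14 + 9*1/14 + 11*1/14 + 13*1/7
= 71/14

71/14


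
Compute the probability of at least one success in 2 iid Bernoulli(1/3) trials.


P(at least one) = 1 - P(none)
P(none) = (1 - 1/3)^2 = (2/3)^2 = 4/9
P(at least one) = 1 - 4/9 = 5/9

5/9


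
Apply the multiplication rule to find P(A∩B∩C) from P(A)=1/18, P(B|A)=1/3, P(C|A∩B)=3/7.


P(A∩B∩C) = P(A) * P(B|A) * P(C|A∩B)
= 1/18 * 1/3 * 3/7
= 1/54 * 3/7 = 1/126

1/126


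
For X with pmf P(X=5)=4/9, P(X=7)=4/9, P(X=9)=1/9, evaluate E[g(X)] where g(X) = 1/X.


E[1/X] = sum(g(x)*P(x))
= 1/5*4/9 + 1/7*4/9 + 1/9*1/9
= 467/2835

467/2835


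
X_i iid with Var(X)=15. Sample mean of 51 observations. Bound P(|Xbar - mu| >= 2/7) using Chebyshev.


Var(Xbar) = Var(X)/n = 15/51
Chebyshev: P(|Xbar-mu| >= 2/7) <= Var(Xbar)/(2/7)^2 = (5/17)/(4/49) = 245/68
Bound exceeds 1, so trivial bound: 1

1


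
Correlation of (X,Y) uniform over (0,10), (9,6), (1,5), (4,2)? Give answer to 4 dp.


Cov(X,Y) = -3.3750, Var(X) = 12.2500, Var(Y) = 8.1875
rho = Cov/(sqrt(VarX)*sqrt(VarY)) = -0.3370

-0.3370


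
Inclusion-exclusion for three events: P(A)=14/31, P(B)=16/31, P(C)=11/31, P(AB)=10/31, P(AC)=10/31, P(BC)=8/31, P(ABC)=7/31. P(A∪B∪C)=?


P(A∪B∪C) = P(A)+P(B)+P(C) - P(AB)-P(AC)-P(BC) + P(ABC)
= 14/31+16/31+11/31 - 10/31-10/31-8/31 + 7/31
= 20/31

20/31


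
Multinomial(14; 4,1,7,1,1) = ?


14! = 87178291200
Denominator: 4!=24 * 1!=1 * 7!=5040 * 1!=1 * 1!=1
Coefficient = 87178291200 / 120960 = 720720

720720


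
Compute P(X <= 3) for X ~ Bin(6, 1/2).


P(X<=3) = P(X=0) + P(X=1) + P(X=2) + P(X=3)
= 1/64 + 3/32 + 15/64 + 5/16
= 21/32

21/32


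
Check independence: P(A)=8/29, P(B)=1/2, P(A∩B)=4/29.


P(A)*P(B) = 8/29*1/2 = 4/29
P(A∩B) = 4/29, which equals P(A)P(B), so independent

Yes, A and B are independent


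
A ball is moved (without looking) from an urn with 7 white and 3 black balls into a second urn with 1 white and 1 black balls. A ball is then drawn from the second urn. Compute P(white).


P(transfer white) = 7/10; P(transfer black) = 3/10
If white transferred: Urn II has 2 white of 3, so P(white|white moved) = 2/3
If black transferred: Urn II has 1 white of 3, so P(white|black moved) = 1/3
By total probability: P(white) = 7/10*2/3 + 3/10*1/3 = 17/30

17/30


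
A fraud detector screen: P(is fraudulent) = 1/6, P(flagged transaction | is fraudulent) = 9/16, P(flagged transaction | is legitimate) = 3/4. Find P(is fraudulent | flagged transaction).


P(A) = P(A|B)P(B) + P(A|B')P(B') = 9/16*1/6 + 3/4*5/6 = 23/32
P(B|A) = P(A|B)P(B)/P(A) = (3/32)/(23/32) = 3/23

3/23


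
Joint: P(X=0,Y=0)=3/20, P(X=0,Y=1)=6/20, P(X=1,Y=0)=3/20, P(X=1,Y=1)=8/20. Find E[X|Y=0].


P(Y=0) = 6/20
E[X|Y=0] = (0*3 + 1*3)/6 = 3/6 = 1/2

1/2


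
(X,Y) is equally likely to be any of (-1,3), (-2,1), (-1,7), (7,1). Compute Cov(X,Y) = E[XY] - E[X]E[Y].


E[X]=3/4, E[Y]=3, E[XY]=-5/4
Cov(X,Y) = E[XY] - E[X]E[Y] = -5/4 - 3/4*3 = -7/2

-7/2


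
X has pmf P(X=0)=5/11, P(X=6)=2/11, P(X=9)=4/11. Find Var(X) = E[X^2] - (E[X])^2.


E[X] = 48/11, E[X^2] = 36
Var(X) = E[X^2] - (E[X])^2 = 36 - (48/11)^2 = 2052/121

2052/121


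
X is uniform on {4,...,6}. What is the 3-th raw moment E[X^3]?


E[X^3] = (1/3) * sum(x^3 for x=4..6)
= 405/3 = 135

135


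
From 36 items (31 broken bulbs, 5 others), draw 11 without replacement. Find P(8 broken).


P(X=8) = C(31,8)*C(5,3) / C(36,11)
= 7888725*10 / 600805296
= 78887250/600805296 = 125/952

125/952


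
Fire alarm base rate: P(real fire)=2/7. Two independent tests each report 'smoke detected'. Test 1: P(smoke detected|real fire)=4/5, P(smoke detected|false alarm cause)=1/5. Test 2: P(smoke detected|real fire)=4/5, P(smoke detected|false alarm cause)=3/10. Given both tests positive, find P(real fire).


After test 1: P(+) = 4/5*2/7 + 1/5*5/7 = 13/35
P(B|+) = (8/35)/(13/35) = 8/13
After test 2 (use post1 as new prior): P(+) = 4/5*8/13 + 3/10*5/13 = 79/130
P(B|+,+) = (32/65)/(79/130) = 64/79

64/79


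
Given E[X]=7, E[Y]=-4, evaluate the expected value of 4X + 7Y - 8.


E[4X + 7Y - 8] = 4*E[X] + 7*E[Y] - 8
= (4)*(7) + (7)*(-4) + (-8)
= 28 - 28 - 8 = -8

-8


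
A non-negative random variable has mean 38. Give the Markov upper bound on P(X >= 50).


Markov: P(X >= a) <= E[X]/a
P(X >= 50) <= 38/50 = 19/25

19/25


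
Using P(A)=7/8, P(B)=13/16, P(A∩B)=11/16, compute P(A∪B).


P(A∪B) = P(A) + P(B) - P(A∩B)
= 7/8 + 13/16 - 11/16 = 1

1


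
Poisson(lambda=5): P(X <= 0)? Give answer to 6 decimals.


P(X<=0) = e^(-5)*5^0/0!
≈ 0.0067379470
≈ 0.006738

0.006738


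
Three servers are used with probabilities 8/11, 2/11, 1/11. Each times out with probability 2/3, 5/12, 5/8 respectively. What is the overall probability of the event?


P(A) = P(A|B1)P(B1) + P(A|B2)P(B2) + P(A|B3)P(B3)
= 2/3*8/11 + 5/12*2/11 + 5/8*1/11
= 16/33 + 5/66 + 5/88 = 163/264

163/264


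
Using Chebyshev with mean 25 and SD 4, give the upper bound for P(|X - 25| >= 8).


k = 8/4 = 2
Chebyshev: P(|X-mu| >= k*sigma) <= 1/k^2 = 1/2^2 = 1/4

1/4


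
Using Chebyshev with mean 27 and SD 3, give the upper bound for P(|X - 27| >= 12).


k = 12/3 = 4
Chebyshev: P(|X-mu| >= k*sigma) <= 1/k^2 = 1/4^2 = 1/16

1/16


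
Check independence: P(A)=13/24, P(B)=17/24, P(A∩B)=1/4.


P(A)*P(B) = 13/24*17/24 = 221/576
P(A∩B) = 1/4 != 221/576, so not independent

No, A and B are not independent


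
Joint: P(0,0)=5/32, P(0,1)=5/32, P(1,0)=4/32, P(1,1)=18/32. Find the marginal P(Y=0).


P(Y=0) = P(0,0)+P(1,0) = 5/32 + 4/32 = 9/32

9/32


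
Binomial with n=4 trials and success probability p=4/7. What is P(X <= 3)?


P(X<=3) = P(X=0) + P(X=1) + P(X=2) + P(X=3)
= 81/2401 + 432/2401 + 864/2401 + 768/2401
= 2145/2401

2145/2401


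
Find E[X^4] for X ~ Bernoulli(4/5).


For Bernoulli: X in {0,1}
E[X^4] = 0^4*(1-4/5) + 1^4*4/5 = 4/5

4/5


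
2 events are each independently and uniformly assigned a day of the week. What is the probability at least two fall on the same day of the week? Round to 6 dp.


P(all different) = prod((7-i)/7 for i=0..1) = 0.857143
P(at least one match) = 1 - 0.857143 = 0.142857

0.142857


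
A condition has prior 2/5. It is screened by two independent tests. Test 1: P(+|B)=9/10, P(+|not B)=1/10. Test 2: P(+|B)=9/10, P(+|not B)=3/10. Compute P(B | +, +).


After test 1: P(+) = 9/10*2/5 + 1/10*3/5 = 21/50
P(B|+) = (9/25)/(21/50) = 6/7
After test 2 (use post1 as new prior): P(+) = 9/10*6/7 + 3/10*1/7 = 57/70
P(B|+,+) = (27/35)/(57/70) = 18/19

18/19


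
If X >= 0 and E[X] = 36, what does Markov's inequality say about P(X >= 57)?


Markov: P(X >= a) <= E[X]/a
P(X >= 57) <= 36/57 = 12/19

12/19


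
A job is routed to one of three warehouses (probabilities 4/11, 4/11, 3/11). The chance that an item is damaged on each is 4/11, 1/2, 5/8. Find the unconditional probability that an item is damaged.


P(A) = P(A|B1)P(B1) + P(A|B2)P(B2) + P(A|B3)P(B3)
= 4/11*4/11 + 1/2*4/11 + 5/8*3/11
= 16/121 + 2/11 + 15/88 = 469/968

469/968


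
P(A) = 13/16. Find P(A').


P(A') = 1 - P(A) = 1 - 13/16 = 3/16

3/16


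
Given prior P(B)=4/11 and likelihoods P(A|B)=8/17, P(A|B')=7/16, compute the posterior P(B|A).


P(A) = P(A|B)P(B) + P(A|B')P(B') = 8/17*4/11 + 7/16*7/11 = 1345/2992
P(B|A) = P(A|B)P(B)/P(A) = (32/187)/(1345/2992) = 512/1345

512/1345


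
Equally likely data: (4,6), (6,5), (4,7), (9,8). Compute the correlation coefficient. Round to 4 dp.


Cov(X,Y) = 1.1250, Var(X) = 4.1875, Var(Y) = 1.2500
rho = Cov/(sqrt(VarX)*sqrt(VarY)) = 0.4917

0.4917


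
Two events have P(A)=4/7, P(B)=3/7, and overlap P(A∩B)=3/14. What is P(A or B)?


P(A∪B) = P(A) + P(B) - P(A∩B)
= 4/7 + 3/7 - 3/14 = 11/14

11/14


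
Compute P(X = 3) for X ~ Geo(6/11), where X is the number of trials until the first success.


P(X=3) = (1-p)^2 * p = (5/11)^2 * 6/11
= 25/121 * 6/11 = 150/1331

150/1331


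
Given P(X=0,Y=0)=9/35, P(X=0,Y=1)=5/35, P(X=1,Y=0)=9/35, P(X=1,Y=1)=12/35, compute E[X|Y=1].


P(Y=1) = 17/35
E[X|Y=1] = (0*5 + 1*12)/17 = 12/17

12/17


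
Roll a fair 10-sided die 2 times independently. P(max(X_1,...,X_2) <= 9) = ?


P(max <= 9) = P(all X_i <= 9) = (P(X_1 <= 9))^2
= (9/10)^2 = 81/100

81/100


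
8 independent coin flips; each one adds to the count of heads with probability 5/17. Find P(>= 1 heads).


P(at least one) = 1 - P(none)
P(none) = (1 - 5/17)^8 = (12/17)^8 = 429981696/6975757441
P(at least one) = 1 - 429981696/6975757441 = 6545775745/6975757441

6545775745/6975757441


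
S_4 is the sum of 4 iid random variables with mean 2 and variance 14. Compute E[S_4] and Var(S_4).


E[S_n] = n*mu = 4*2 = 8
Var(S_n) = n*sigma^2 = 4*14 = 56

E[S_4]=8, Var(S_4)=56


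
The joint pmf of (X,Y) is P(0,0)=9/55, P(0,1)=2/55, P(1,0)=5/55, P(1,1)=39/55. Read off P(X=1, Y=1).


Read from table: P(X=1, Y=1) = 39/55

39/55


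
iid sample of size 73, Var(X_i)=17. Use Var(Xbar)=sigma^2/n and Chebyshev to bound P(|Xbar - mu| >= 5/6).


Var(Xbar) = Var(X)/n = 17/73
Chebyshev: P(|Xbar-mu| >= 5/6) <= Var(Xbar)/(5/6)^2 = (17/73)/(25/36) = 612/1825

612/1825


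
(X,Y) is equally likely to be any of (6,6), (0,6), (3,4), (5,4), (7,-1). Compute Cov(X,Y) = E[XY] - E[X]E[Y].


E[X]=21/5, E[Y]=19/5, E[XY]=61/5
Cov(X,Y) = E[XY] - E[X]E[Y] = 61/5 - 21/5*19/5 = -94/25

-94/25


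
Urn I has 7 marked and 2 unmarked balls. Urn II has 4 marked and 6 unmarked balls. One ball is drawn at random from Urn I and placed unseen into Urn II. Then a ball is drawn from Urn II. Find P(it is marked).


P(transfer marked) = 7/9; P(transfer unmarked) = 2/9
If marked transferred: Urn II has 5 marked of 11, so P(marked|marked moved) = 5/11
If unmarked transferred: Urn II has 4 marked of 11, so P(marked|unmarked moved) = 4/11
By total probability: P(marked) = 7/9*5/11 + 2/9*4/11 = 43/99

43/99


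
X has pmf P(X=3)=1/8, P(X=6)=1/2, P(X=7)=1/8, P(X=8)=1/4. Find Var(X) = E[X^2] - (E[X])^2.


E[X] = 25/4, E[X^2] = 165/4
Var(X) = E[X^2] - (E[X])^2 = 165/4 - (25/4)^2 = 35/16

35/16


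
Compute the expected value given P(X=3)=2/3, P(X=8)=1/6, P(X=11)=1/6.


E[X] = sum(x * P(x))
= 3*2/3 + 8*1/6 + 11*1/6
= 31/6

31/6


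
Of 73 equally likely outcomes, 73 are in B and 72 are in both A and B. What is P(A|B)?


P(A|B) = P(A∩B)/P(B) = (72/73)/(73/73) = 72/73

72/73


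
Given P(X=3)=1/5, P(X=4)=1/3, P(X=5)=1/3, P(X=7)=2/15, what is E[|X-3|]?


E[|X-3|] = sum(g(x)*P(x))
= 0*1/5 + 1*1/3 + 2*1/3 + 4*2/15
= 23/15

23/15


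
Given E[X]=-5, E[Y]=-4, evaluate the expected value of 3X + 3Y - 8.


E[3X + 3Y - 8] = 3*E[X] + 3*E[Y] - 8
= (3)*(-5) + (3)*(-4) + (-8)
= -15 - 12 - 8 = -35

-35


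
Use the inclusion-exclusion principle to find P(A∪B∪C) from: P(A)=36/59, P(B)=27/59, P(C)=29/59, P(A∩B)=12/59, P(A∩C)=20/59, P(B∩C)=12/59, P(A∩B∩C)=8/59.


P(A∪B∪C) = P(A)+P(B)+P(C) - P(AB)-P(AC)-P(BC) + P(ABC)
= 36/59+27/59+29/59 - 12/59-20/59-12/59 + 8/59
= 56/59

56/59


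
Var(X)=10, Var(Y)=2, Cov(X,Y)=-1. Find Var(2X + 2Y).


Var(2X + 2Y) = 2^2*Var(X) + 2^2*Var(Y) + 2*2*2*Cov(X,Y)
= 4*10 + 4*2 + 8*(-1)
= 40 + 8 - 8 = 40

40


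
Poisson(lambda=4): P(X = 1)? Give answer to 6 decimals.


P(X=1) = e^(-4) * 4^1 / 1!
≈ 0.01831563889 * 4 / 1
≈ 0.073263

0.073263


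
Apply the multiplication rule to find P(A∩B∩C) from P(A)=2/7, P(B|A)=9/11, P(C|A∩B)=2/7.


P(A∩B∩C) = P(A) * P(B|A) * P(C|A∩B)
= 2/7 * 9/11 * 2/7
= 18/77 * 2/7 = 36/539

36/539


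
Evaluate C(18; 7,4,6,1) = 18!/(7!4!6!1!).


18! = 6402373705728000
Denominator: 7!=5040 * 4!=24 * 6!=720 * 1!=1
Coefficient = 6402373705728000 / 87091200 = 73513440

73513440


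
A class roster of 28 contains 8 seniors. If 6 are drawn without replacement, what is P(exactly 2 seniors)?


P(X=2) = C(8,2)*C(20,4) / C(28,6)
= 28*4845 / 376740
= 135660/376740 = 323/897

323/897


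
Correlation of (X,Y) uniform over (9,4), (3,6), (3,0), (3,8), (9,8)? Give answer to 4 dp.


Cov(X,Y) = 1.9200, Var(X) = 8.6400, Var(Y) = 8.9600
rho = Cov/(sqrt(VarX)*sqrt(VarY)) = 0.2182

0.2182


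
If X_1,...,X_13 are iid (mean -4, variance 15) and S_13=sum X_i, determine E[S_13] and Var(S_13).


E[S_n] = n*mu = 13*-4 = -52
Var(S_n) = n*sigma^2 = 13*15 = 195

E[S_13]=-52, Var(S_13)=195


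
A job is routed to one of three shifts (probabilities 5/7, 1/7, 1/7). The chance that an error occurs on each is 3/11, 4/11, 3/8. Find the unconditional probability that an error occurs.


P(A) = P(A|B1)P(B1) + P(A|B2)P(B2) + P(A|B3)P(B3)
= 3/11*5/7 + 4/11*1/7 + 3/8*1/7
= 15/77 + 4/77 + 3/56 = 185/616

185/616


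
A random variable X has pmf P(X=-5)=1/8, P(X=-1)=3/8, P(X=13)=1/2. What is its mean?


E[X] = sum(x * P(x))
= -5*1/8 - 1*3/8 + 13*1/2
= 11/2

11/2


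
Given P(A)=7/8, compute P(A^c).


P(A') = 1 - P(A) = 1 - 7/8 = 1/8

1/8


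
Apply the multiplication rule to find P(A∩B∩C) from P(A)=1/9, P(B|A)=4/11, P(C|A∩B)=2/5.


P(A∩B∩C) = P(A) * P(B|A) * P(C|A∩B)
= 1/9 * 4/11 * 2/5
= 4/99 * 2/5 = 8/495

8/495


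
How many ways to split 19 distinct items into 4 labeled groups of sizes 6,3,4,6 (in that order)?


19! = 121645100408832000
Denominator: 6!=720 * 3!=6 * 4!=24 * 6!=720
Coefficient = 121645100408832000 / 74649600 = 1629547920

1629547920


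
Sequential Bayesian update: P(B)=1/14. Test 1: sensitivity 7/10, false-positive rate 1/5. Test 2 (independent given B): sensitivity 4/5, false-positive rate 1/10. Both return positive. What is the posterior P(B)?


After test 1: P(+) = 7/10*1/14 + 1/5*13/14 = 33/140
P(B|+) = (1/20)/(33/140) = 7/33
After test 2 (use post1 as new prior): P(+) = 4/5*7/33 + 1/10*26/33 = 41/165
P(B|+,+) = (28/165)/(41/165) = 28/41

28/41


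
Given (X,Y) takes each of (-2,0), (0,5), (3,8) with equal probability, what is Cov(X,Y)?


E[X]=1/3, E[Y]=13/3, E[XY]=8
Cov(X,Y) = E[XY] - E[X]E[Y] = 8 - 1/3*13/3 = 59/9

59/9


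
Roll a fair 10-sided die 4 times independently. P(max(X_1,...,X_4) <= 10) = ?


P(max <= 10) = P(all X_i <= 10) = (P(X_1 <= 10))^4
= (10/10)^4 = 1^4 = 1

1


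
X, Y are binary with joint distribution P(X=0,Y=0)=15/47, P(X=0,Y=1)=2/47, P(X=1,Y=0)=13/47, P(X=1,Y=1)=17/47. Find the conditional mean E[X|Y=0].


P(Y=0) = 28/47
E[X|Y=0] = (0*15 + 1*13)/28 = 13/28

13/28


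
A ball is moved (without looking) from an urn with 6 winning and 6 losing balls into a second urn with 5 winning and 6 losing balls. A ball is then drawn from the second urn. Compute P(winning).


P(transfer winning) = 6/12 = 1/2; P(transfer losing) = 1/2
If winning transferred: Urn II has 6 winning of 12, so P(winning|winning moved) = 1/2
If losing transferred: Urn II has 5 winning of 12, so P(winning|losing moved) = 5/12
By total probability: P(winning) = 1/2*1/2 + 1/2*5/12 = 11/24

11/24


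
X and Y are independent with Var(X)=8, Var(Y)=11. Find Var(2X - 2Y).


Independence => Cov(X,Y)=0
Var(2X - 2Y) = 2^2*Var(X) + (-2)^2*Var(Y)
= 4*8 + 4*11 = 76

76


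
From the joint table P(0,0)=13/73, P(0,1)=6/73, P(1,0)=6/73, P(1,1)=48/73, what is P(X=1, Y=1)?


Read from table: P(X=1, Y=1) = 48/73

48/73


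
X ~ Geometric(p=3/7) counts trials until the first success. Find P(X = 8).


P(X=8) = (1-p)^7 * p = (4/7)^7 * 3/7
= 16384/823543 * 3/7 = 49152/5764801

49152/5764801


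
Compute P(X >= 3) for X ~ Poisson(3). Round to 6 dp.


P(X>=3) = 1 - P(X<=2) = 1 - (e^(-3)*3^0/0! + e^(-3)*3^1/1! + e^(-3)*3^2/2!)
≈ 1 - (0.0497870684 + 0.1493612051 + 0.2240418077)
= 1 - 0.4231900812 = 0.5768099188
≈ 0.576810

0.576810


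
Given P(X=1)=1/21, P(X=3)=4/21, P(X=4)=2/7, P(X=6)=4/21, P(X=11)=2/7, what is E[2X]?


E[2X] = sum(g(x)*P(x))
= 2*1/21 + 6*4/21 + 8*2/7 + 12*4/21 + 22*2/7
= 254/21

254/21


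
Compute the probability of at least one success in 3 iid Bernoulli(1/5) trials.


P(at least one) = 1 - P(none)
P(none) = (1 - 1/5)^3 = (4/5)^3 = 64/125
P(at least one) = 1 - 64/125 = 61/125

61/125


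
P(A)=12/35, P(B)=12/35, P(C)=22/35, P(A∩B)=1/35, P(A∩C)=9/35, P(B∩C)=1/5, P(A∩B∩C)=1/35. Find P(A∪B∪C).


P(A∪B∪C) = P(A)+P(B)+P(C) - P(AB)-P(AC)-P(BC) + P(ABC)
= 12/35+12/35+22/35 - 1/35-9/35-1/5 + 1/35
= 6/7

6/7


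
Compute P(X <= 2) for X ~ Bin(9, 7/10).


P(X<=2) = P(X=0) + P(X=1) + P(X=2)
= 19683/1000000000 + 413343/1000000000 + 964467/250000000
= 2145447/500000000

2145447/500000000


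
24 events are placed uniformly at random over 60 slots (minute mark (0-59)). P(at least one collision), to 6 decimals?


P(all different) = prod((60-i)/60 for i=0..23) = 0.004721
P(at least one match) = 1 - 0.004721 = 0.995279

0.995279


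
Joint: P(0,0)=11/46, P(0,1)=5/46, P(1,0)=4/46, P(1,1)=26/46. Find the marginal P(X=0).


P(X=0) = P(0,0)+P(0,1) = 11/46 + 5/46 = 16/46 = 8/23

8/23


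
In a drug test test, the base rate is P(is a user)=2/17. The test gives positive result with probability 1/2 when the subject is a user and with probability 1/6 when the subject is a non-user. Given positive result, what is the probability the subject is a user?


P(A) = P(A|B)P(B) + P(A|B')P(B') = 1/2*2/17 + 1/6*15/17 = 7/34
P(B|A) = P(A|B)P(B)/P(A) = (1/17)/(7/34) = 2/7

2/7


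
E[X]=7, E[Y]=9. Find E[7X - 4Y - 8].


E[7X - 4Y - 8] = 7*E[X] - 4*E[Y] - 8
= (7)*(7) + (-4)*(9) + (-8)
= 49 - 36 - 8 = 5

5


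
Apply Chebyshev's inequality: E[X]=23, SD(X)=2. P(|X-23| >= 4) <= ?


k = 4/2 = 2
Chebyshev: P(|X-mu| >= k*sigma) <= 1/k^2 = 1/2^2 = 1/4

1/4


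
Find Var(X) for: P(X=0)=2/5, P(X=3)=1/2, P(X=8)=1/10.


E[X] = 23/10, E[X^2] = 109/10
Var(X) = E[X^2] - (E[X])^2 = 109/10 - (23/10)^2 = 561/100

561/100


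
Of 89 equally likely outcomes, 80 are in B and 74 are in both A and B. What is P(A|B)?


P(A|B) = P(A∩B)/P(B) = (74/89)/(80/89) = 74/80 = 37/40

37/40


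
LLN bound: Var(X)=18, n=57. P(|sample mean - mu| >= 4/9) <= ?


Var(Xbar) = Var(X)/n = 18/57
Chebyshev: P(|Xbar-mu| >= 4/9) <= Var(Xbar)/(4/9)^2 = (6/19)/(16/81) = 243/152
Bound exceeds 1, so trivial bound: 1

1


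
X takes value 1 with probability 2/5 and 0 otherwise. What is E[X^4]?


For Bernoulli: X in {0,1}
E[X^4] = 0^4*(1-2/5) + 1^4*2/5 = 2/5

2/5


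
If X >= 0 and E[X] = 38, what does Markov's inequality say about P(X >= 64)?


Markov: P(X >= a) <= E[X]/a
P(X >= 64) <= 38/64 = 19/32

19/32


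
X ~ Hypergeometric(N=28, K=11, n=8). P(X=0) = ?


P(X=0) = C(11,0)*C(17,8) / C(28,8)
= 1*24310 / 3108105
= 24310/3108105 = 34/4347

34/4347


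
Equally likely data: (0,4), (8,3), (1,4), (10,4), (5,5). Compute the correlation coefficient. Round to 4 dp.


Cov(X,Y) = -0.6000, Var(X) = 14.9600, Var(Y) = 0.4000
rho = Cov/(sqrt(VarX)*sqrt(VarY)) = -0.2453

-0.2453


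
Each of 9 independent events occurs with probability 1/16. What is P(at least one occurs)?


P(at least one) = 1 - P(none)
P(none) = (1 - 1/16)^9 = (15/16)^9 = 38443359375/68719476736
P(at least one) = 1 - 38443359375/68719476736 = 30276117361/68719476736

30276117361/68719476736


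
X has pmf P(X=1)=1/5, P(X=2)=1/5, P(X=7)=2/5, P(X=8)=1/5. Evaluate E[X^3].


E[X^3] = sum(x^3 * P(x))
= 1*1/5 + 8*1/5 + 343*2/5 + 512*1/5
= 1207/5

1207/5


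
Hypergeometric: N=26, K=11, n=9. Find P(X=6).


P(X=6) = C(11,6)*C(15,3) / C(26,9)
= 462*455 / 3124550
= 210210/3124550 = 147/2185

147/2185


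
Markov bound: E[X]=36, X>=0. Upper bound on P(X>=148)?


Markov: P(X >= a) <= E[X]/a
P(X >= 148) <= 36/148 = 9/37

9/37


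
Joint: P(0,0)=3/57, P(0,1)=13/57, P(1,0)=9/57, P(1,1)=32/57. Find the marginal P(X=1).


P(X=1) = P(1,0)+P(1,1) = 9/57 + 32/57 = 41/57

41/57


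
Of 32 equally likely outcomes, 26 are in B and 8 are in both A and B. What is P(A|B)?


P(A|B) = P(A∩B)/P(B) = (8/32)/(26/32) = 8/26 = 4/13

4/13


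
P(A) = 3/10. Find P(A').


P(A') = 1 - P(A) = 1 - 3/10 = 7/10

7/10


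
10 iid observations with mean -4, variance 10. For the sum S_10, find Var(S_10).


By independence, Var(S_n) = n*Var(X_1) = 10*10 = 100

100


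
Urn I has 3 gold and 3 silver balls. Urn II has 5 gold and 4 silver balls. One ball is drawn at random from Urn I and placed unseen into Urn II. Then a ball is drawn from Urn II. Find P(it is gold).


P(transfer gold) = 3/6 = 1/2; P(transfer silver) = 1/2
If gold transferred: Urn II has 6 gold of 10, so P(gold|gold moved) = 3/5
If silver transferred: Urn II has 5 gold of 10, so P(gold|silver moved) = 1/2
By total probability: P(gold) = 1/2*3/5 + 1/2*1/2 = 11/20

11/20


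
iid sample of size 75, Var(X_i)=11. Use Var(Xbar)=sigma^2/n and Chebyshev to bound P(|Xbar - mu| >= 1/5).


Var(Xbar) = Var(X)/n = 11/75
Chebyshev: P(|Xbar-mu| >= 1/5) <= Var(Xbar)/(1/5)^2 = (11/75)/(1/25) = 11/3
Bound exceeds 1, so trivial bound: 1

1


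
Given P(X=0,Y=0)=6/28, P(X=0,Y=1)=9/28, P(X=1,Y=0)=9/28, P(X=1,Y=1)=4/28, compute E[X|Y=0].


P(Y=0) = 15/28
E[X|Y=0] = (0*6 + 1*9)/15 = 9/15 = 3/5

3/5


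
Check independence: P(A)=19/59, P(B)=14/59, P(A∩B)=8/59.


P(A)*P(B) = 19/59*14/59 = 266/3481
P(A∩B) = 8/59 != 266/3481, so not independent

No, A and B are not independent


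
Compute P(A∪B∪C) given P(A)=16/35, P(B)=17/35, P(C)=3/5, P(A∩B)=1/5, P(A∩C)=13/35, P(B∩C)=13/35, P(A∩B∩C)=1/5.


P(A∪B∪C) = P(A)+P(B)+P(C) - P(AB)-P(AC)-P(BC) + P(ABC)
= 16/35+17/35+3/5 - 1/5-13/35-13/35 + 1/5
= 4/5

4/5


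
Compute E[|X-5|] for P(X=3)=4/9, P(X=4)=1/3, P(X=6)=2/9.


E[|X-5|] = sum(g(x)*P(x))
= 2*4/9 + 1*1/3 + 1*2/9
= 13/9

13/9


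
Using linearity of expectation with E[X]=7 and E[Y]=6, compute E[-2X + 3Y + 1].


E[-2X + 3Y + 1] = -2*E[X] + 3*E[Y] + 1
= (-2)*(7) + (3)*(6) + (1)
= -14 + 18 + 1 = 5

5


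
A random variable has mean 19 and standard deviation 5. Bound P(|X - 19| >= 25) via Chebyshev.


k = 25/5 = 5
Chebyshev: P(|X-mu| >= k*sigma) <= 1/k^2 = 1/5^2 = 1/25

1/25


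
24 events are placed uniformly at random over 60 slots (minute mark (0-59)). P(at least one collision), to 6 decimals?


P(all different) = prod((60-i)/60 for i=0..23) = 0.004721
P(at least one match) = 1 - 0.004721 = 0.995279

0.995279


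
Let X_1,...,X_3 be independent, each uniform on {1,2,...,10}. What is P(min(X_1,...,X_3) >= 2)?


P(min >= 2) = P(all X_i >= 2) = (P(X_1 >= 2))^3
= (9/10)^3 = 729/1000

729/1000


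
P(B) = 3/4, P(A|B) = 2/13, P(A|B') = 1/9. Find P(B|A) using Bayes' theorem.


P(A) = P(A|B)P(B) + P(A|B')P(B') = 2/13*3/4 + 1/9*1/4 = 67/468
P(B|A) = P(A|B)P(B)/P(A) = (3/26)/(67/468) = 54/67

54/67


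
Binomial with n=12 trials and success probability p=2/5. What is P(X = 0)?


P(X=0) = C(12,0) * p^0 * (1-p)^12
= 1 * 1 * 531441/244140625
= 531441/244140625

531441/244140625


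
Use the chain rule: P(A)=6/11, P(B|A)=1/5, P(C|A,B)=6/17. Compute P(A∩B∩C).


P(A∩B∩C) = P(A) * P(B|A) * P(C|A∩B)
= 6/11 * 1/5 * 6/17
= 6/55 * 6/17 = 36/935

36/935


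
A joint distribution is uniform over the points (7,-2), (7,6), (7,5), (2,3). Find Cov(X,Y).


E[X]=23/4, E[Y]=3, E[XY]=69/4
Cov(X,Y) = E[XY] - E[X]E[Y] = 69/4 - 23/4*3 = 0

0


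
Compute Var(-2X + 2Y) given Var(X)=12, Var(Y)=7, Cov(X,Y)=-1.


Var(-2X + 2Y) = (-2)^2*Var(X) + 2^2*Var(Y) + 2*(-2)*2*Cov(X,Y)
= 4*12 + 4*7 - 8*(-1)
= 48 + 28 + 8 = 84

84


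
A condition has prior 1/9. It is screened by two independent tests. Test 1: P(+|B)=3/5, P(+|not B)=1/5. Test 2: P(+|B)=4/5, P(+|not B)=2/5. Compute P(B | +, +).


After test 1: P(+) = 3/5*1/9 + 1/5*8/9 = 11/45
P(B|+) = (1/15)/(11/45) = 3/11
After test 2 (use post1 as new prior): P(+) = 4/5*3/11 + 2/5*8/11 = 28/55
P(B|+,+) = (12/55)/(28/55) = 3/7

3/7


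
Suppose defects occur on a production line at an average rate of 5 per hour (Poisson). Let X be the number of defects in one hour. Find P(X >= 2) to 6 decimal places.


P(X>=2) = 1 - P(X<=1) = 1 - (e^(-5)*5^0/0! + e^(-5)*5^1/1!)
≈ 1 - (0.0067379470 + 0.0336897350)
= 1 - 0.0404276820 = 0.9595723180
≈ 0.959572

0.959572


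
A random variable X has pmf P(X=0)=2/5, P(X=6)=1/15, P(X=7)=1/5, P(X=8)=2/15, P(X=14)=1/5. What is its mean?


E[X] = sum(x * P(x))
= 0*2/5 + 6*1/15 + 7*1/5 + 8*2/15 + 14*1/5
= 17/3

17/3


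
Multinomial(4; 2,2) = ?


4! = 24
Denominator: 2!=2 * 2!=2
Coefficient = 24 / 4 = 6

6


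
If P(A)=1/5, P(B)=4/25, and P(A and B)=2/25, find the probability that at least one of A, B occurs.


P(A∪B) = P(A) + P(B) - P(A∩B)
= 1/5 + 4/25 - 2/25 = 7/25

7/25


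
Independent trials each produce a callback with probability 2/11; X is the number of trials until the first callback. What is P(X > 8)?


P(X > 8) = P(first 8 trials all fail) = (1-p)^8 = (9/11)^8 = 43046721/214358881

43046721/214358881


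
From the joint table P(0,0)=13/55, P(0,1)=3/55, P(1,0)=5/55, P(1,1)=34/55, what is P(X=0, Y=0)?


Read from table: P(X=0, Y=0) = 13/55

13/55


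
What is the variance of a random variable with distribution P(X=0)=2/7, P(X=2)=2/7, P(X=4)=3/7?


E[X] = 16/7, E[X^2] = 8
Var(X) = E[X^2] - (E[X])^2 = 8 - (16/7)^2 = 136/49

136/49


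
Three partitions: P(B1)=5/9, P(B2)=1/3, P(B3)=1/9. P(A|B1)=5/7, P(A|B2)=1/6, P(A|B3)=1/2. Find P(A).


P(A) = P(A|B1)P(B1) + P(A|B2)P(B2) + P(A|B3)P(B3)
= 5/7*5/9 + 1/6*1/3 + 1/2*1/9
= 25/63 + 1/18 + 1/18 = 32/63

32/63


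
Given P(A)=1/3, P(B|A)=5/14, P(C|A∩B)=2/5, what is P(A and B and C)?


P(A∩B∩C) = P(A) * P(B|A) * P(C|A∩B)
= 1/3 * 5/14 * 2/5
= 5/42 * 2/5 = 1/21

1/21


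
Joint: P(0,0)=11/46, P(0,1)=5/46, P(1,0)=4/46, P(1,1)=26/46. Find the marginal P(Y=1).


P(Y=1) = P(0,1)+P(1,1) = 5/46 + 26/46 = 31/46

31/46


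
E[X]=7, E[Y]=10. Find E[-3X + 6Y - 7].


E[-3X + 6Y - 7] = -3*E[X] + 6*E[Y] - 7
= (-3)*(7) + (6)*(10) + (-7)
= -21 + 60 - 7 = 32

32


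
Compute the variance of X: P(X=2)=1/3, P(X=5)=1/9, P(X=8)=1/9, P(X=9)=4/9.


E[X] = 55/9, E[X^2] = 425/9
Var(X) = E[X^2] - (E[X])^2 = 425/9 - (55/9)^2 = 800/81

800/81


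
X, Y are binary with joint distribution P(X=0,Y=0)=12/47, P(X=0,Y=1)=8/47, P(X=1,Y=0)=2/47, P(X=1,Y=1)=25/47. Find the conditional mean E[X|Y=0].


P(Y=0) = 14/47
E[X|Y=0] = (0*12 + 1*2)/14 = 2/14 = 1/7

1/7


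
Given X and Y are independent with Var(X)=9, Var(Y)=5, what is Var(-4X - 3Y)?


Independence => Cov(X,Y)=0
Var(-4X - 3Y) = (-4)^2*Var(X) + (-3)^2*Var(Y)
= 16*9 + 9*5 = 189

189


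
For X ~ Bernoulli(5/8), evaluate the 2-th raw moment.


For Bernoulli: X in {0,1}
E[X^2] = 0^2*(1-5/8) + 1^2*5/8 = 5/8

5/8


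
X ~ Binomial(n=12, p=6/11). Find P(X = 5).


P(X=5) = C(12,5) * p^5 * (1-p)^7
= 792 * 7776/161051 * 78125/19487171
= 43740000000/285311670611

43740000000/285311670611


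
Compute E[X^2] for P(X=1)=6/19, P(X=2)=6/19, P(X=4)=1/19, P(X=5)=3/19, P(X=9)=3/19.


E[X^2] = sum(g(x)*P(x))
= 1*6/19 + 4*6/19 + 16*1/19 + 25*3/19 + 81*3/19
= 364/19

364/19


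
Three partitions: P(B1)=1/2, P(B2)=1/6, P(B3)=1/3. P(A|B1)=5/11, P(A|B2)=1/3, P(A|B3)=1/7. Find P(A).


P(A) = P(A|B1)P(B1) + P(A|B2)P(B2) + P(A|B3)P(B3)
= 5/11*1/2 + 1/3*1/6 + 1/7*1/3
= 5/22 + 1/18 + 1/21 = 229/693

229/693


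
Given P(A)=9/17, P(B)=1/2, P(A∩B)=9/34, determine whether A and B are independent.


P(A)*P(B) = 9/17*1/2 = 9/34
P(A∩B) = 9/34, which equals P(A)P(B), so independent

Yes, A and B are independent


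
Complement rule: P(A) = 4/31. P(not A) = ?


P(A') = 1 - P(A) = 1 - 4/31 = 27/31

27/31


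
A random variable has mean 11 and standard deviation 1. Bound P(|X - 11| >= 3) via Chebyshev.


k = 3/1 = 3
Chebyshev: P(|X-mu| >= k*sigma) <= 1/k^2 = 1/3^2 = 1/9

1/9


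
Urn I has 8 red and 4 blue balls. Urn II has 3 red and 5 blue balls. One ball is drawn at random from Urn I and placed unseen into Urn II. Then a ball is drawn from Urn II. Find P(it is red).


P(transfer red) = 8/12 = 2/3; P(transfer blue) = 1/3
If red transferred: Urn II has 4 red of 9, so P(red|red moved) = 4/9
If blue transferred: Urn II has 3 red of 9, so P(red|blue moved) = 1/3
By total probability: P(red) = 2/3*4/9 + 1/3*1/3 = 11/27

11/27


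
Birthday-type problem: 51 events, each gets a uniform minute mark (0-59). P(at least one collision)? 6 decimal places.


P(all different) = prod((60-i)/60 for i=0..50) = 0.000000
P(at least one match) = 1 - 0.000000 = 1.000000

1.000000


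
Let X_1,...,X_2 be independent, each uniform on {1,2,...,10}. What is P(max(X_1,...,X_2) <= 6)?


P(max <= 6) = P(all X_i <= 6) = (P(X_1 <= 6))^2
= (6/10)^2 = (3/5)^2 = 9/25

9/25


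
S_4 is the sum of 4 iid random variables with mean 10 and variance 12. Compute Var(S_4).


By independence, Var(S_n) = n*Var(X_1) = 4*12 = 48

48


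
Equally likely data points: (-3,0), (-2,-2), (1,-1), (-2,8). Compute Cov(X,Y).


E[X]=-3/2, E[Y]=5/4, E[XY]=-13/4
Cov(X,Y) = E[XY] - E[X]E[Y] = -13/4 + 3/2*5/4 = -11/8

-11/8


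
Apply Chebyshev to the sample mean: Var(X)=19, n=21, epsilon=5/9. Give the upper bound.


Var(Xbar) = Var(X)/n = 19/21
Chebyshev: P(|Xbar-mu| >= 5/9) <= Var(Xbar)/(5/9)^2 = (19/21)/(25/81) = 513/175
Bound exceeds 1, so trivial bound: 1

1


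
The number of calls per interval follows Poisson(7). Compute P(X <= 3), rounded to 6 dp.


P(X<=3) = e^(-7)*7^0/0! + e^(-7)*7^1/1! + e^(-7)*7^2/2! + e^(-7)*7^3/3!
≈ 0.0009118820 + 0.0063831738 + 0.0223411082 + 0.0521292524
= 0.0817654164
≈ 0.081765

0.081765


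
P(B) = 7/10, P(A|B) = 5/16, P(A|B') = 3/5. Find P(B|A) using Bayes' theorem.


P(A) = P(A|B)P(B) + P(A|B')P(B') = 5/16*7/10 + 3/5*3/10 = 319/800
P(B|A) = P(A|B)P(B)/P(A) = (7/32)/(319/800) = 175/319

175/319


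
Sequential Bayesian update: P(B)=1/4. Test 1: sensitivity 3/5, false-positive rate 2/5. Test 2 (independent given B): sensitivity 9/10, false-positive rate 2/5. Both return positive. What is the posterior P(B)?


After test 1: P(+) = 3/5*1/4 + 2/5*3/4 = 9/20
P(B|+) = (3/20)/(9/20) = 1/3
After test 2 (use post1 as new prior): P(+) = 9/10*1/3 + 2/5*2/3 = 17/30
P(B|+,+) = (3/10)/(17/30) = 9/17

9/17


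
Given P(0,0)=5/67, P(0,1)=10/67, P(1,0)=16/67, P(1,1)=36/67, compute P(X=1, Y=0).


Read from table: P(X=1, Y=0) = 16/67

16/67


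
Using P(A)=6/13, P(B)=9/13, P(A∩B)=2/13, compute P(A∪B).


P(A∪B) = P(A) + P(B) - P(A∩B)
= 6/13 + 9/13 - 2/13 = 1

1


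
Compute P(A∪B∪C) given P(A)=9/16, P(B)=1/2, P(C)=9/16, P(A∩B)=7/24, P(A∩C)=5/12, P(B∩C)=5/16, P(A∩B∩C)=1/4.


P(A∪B∪C) = P(A)+P(B)+P(C) - P(AB)-P(AC)-P(BC) + P(ABC)
= 9/16+1/2+9/16 - 7/24-5/12-5/16 + 1/4
= 41/48

41/48


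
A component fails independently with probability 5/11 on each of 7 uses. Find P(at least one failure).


P(at least one) = 1 - P(none)
P(none) = (1 - 5/11)^7 = (6/11)^7 = 279936/19487171
P(at least one) = 1 - 279936/19487171 = 19207235/19487171

19207235/19487171


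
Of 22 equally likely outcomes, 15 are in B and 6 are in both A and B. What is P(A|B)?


P(A|B) = P(A∩B)/P(B) = (6/22)/(15/22) = 6/15 = 2/5

2/5


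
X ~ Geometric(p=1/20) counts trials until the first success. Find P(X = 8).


P(X=8) = (1-p)^7 * p = (19/20)^7 * 1/20
= 893871739/1280000000 * 1/20 = 893871739/25600000000

893871739/25600000000


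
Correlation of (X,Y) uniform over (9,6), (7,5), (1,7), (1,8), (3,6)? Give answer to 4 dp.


Cov(X,Y) = -2.4800, Var(X) = 10.5600, Var(Y) = 1.0400
rho = Cov/(sqrt(VarX)*sqrt(VarY)) = -0.7483

-0.7483


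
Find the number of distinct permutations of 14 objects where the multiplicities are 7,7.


14! = 87178291200
Denominator: 7!=5040 * 7!=5040
Coefficient = 87178291200 / 25401600 = 3432

3432


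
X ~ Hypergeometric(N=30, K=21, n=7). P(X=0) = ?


P(X=0) = C(21,0)*C(9,7) / C(30,7)
= 1*36 / 2035800
= 36/2035800 = 1/56550

1/56550


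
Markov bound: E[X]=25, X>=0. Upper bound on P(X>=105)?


Markov: P(X >= a) <= E[X]/a
P(X >= 105) <= 25/105 = 5/21

5/21


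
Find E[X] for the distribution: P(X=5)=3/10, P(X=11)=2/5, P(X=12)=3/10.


E[X] = sum(x * P(x))
= 5*3/10 + 11*2/5 + 12*3/10
= 19/2

19/2


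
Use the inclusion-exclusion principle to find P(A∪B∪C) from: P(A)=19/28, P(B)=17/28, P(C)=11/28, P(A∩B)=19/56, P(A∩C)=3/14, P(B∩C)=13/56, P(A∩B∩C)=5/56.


P(A∪B∪C) = P(A)+P(B)+P(C) - P(AB)-P(AC)-P(BC) + P(ABC)
= 19/28+17/28+11/28 - 19/56-3/14-13/56 + 5/56
= 55/56

55/56


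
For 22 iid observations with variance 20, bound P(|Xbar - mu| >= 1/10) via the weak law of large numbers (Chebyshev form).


Var(Xbar) = Var(X)/n = 20/22
Chebyshev: P(|Xbar-mu| >= 1/10) <= Var(Xbar)/(1/10)^2 = (10/11)/(1/100) = 1000/11
Bound exceeds 1, so trivial bound: 1

1


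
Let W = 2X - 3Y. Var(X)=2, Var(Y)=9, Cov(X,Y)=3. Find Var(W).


Var(2X - 3Y) = 2^2*Var(X) + (-3)^2*Var(Y) + 2*2*(-3)*Cov(X,Y)
= 4*2 + 9*9 - 12*3
= 8 + 81 - 36 = 53

53


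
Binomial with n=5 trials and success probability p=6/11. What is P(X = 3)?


P(X=3) = C(5,3) * p^3 * (1-p)^2
= 10 * 216/1331 * 25/121
= 54000/161051

54000/161051


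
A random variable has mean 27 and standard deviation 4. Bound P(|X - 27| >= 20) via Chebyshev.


k = 20/4 = 5
Chebyshev: P(|X-mu| >= k*sigma) <= 1/k^2 = 1/5^2 = 1/25

1/25


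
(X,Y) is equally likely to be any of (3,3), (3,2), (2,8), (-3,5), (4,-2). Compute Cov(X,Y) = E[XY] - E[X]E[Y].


E[X]=9/5, E[Y]=16/5, E[XY]=8/5
Cov(X,Y) = E[XY] - E[X]E[Y] = 8/5 - 9/5*16/5 = -104/25

-104/25


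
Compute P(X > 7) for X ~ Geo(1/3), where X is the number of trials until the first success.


P(X > 7) = P(first 7 trials all fail) = (1-p)^7 = (2/3)^7 = 128/2187

128/2187


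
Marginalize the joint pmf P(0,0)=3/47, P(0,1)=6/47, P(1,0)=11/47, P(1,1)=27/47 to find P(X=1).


P(X=1) = P(1,0)+P(1,1) = 11/47 + 27/47 = 38/47

38/47


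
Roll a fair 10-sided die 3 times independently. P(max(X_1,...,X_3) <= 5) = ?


P(max <= 5) = P(all X_i <= 5) = (P(X_1 <= 5))^3
= (5/10)^3 = (1/2)^3 = 1/8

1/8


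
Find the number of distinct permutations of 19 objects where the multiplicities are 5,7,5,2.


19! = 121645100408832000
Denominator: 5!=120 * 7!=5040 * 5!=120 * 2!=2
Coefficient = 121645100408832000 / 145152000 = 838053216

838053216


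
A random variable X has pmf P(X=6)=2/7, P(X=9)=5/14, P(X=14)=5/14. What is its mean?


E[X] = sum(x * P(x))
= 6*2/7 + 9*5/14 + 14*5/14
= 139/14

139/14


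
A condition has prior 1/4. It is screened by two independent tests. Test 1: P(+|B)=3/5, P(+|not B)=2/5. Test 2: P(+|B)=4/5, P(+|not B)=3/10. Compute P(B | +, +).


After test 1: P(+) = 3/5*1/4 + 2/5*3/4 = 9/20
P(B|+) = (3/20)/(9/20) = 1/3
After test 2 (use post1 as new prior): P(+) = 4/5*1/3 + 3/10*2/3 = 7/15
P(B|+,+) = (4/15)/(7/15) = 4/7

4/7


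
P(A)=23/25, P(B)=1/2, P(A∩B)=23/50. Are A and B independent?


P(A)*P(B) = 23/25*1/2 = 23/50
P(A∩B) = 23/50, which equals P(A)P(B), so independent

Yes, A and B are independent


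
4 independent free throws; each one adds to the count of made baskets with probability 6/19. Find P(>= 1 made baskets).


P(at least one) = 1 - P(none)
P(none) = (1 - 6/19)^4 = (13/19)^4 = 28561/130321
P(at least one) = 1 - 28561/130321 = 101760/130321

101760/130321


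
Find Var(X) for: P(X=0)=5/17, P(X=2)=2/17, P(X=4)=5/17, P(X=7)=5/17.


E[X] = 59/17, E[X^2] = 333/17
Var(X) = E[X^2] - (E[X])^2 = 333/17 - (59/17)^2 = 2180/289

2180/289


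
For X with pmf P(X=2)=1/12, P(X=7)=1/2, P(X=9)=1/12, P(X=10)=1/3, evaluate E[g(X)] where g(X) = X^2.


E[X^2] = sum(g(x)*P(x))
= 4*1/12 + 49*1/2 + 81*1/12 + 100*1/3
= 779/12

779/12


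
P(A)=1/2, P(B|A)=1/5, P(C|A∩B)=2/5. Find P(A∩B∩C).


P(A∩B∩C) = P(A) * P(B|A) * P(C|A∩B)
= 1/2 * 1/5 * 2/5
= 1/10 * 2/5 = 1/25

1/25


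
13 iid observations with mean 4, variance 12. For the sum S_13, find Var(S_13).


By independence, Var(S_n) = n*Var(X_1) = 13*12 = 156

156


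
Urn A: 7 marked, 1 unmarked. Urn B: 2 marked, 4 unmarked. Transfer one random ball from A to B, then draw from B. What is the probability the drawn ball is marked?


P(transfer marked) = 7/8; P(transfer unmarked) = 1/8
If marked transferred: Urn II has 3 marked of 7, so P(marked|marked moved) = 3/7
If unmarked transferred: Urn II has 2 marked of 7, so P(marked|unmarked moved) = 2/7
By total probability: P(marked) = 7/8*3/7 + 1/8*2/7 = 23/56

23/56


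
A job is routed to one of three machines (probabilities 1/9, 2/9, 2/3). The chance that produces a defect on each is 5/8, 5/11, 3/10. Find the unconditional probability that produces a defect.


P(A) = P(A|B1)P(B1) + P(A|B2)P(B2) + P(A|B3)P(B3)
= 5/8*1/9 + 5/11*2/9 + 3/10*2/3
= 5/72 + 10/99 + 1/5 = 163/440

163/440


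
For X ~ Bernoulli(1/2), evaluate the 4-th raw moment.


For Bernoulli: X in {0,1}
E[X^4] = 0^4*(1-1/2) + 1^4*1/2 = 1/2

1/2


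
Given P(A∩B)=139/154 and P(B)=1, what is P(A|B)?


P(A|B) = P(A∩B)/P(B) = (139/154)/(154/154) = 139/154

139/154


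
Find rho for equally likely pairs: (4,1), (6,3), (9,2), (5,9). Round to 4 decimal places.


Cov(X,Y) = -1.2500, Var(X) = 3.5000, Var(Y) = 9.6875
rho = Cov/(sqrt(VarX)*sqrt(VarY)) = -0.2147

-0.2147


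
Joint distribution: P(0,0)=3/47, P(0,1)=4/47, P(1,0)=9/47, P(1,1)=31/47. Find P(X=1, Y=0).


Read from table: P(X=1, Y=0) = 9/47

9/47


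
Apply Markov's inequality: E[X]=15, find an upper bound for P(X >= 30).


Markov: P(X >= a) <= E[X]/a
P(X >= 30) <= 15/30 = 1/2

1/2


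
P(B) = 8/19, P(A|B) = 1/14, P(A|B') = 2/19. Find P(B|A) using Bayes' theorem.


P(A) = P(A|B)P(B) + P(A|B')P(B') = 1/14*8/19 + 2/19*11/19 = 230/2527
P(B|A) = P(A|B)P(B)/P(A) = (4/133)/(230/2527) = 38/115

38/115


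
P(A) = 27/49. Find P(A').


P(A') = 1 - P(A) = 1 - 27/49 = 22/49

22/49


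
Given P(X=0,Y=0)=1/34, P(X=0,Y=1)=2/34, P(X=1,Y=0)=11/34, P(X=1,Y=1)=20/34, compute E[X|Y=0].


P(Y=0) = 12/34
E[X|Y=0] = (0*1 + 1*11)/12 = 11/12

11/12


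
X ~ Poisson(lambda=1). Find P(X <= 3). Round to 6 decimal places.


P(X<=3) = e^(-1)*1^0/0! + e^(-1)*1^1/1! + e^(-1)*1^2/2! + e^(-1)*1^3/3!
≈ 0.3678794412 + 0.3678794412 + 0.1839397206 + 0.0613132402
= 0.9810118432
≈ 0.981012

0.981012
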